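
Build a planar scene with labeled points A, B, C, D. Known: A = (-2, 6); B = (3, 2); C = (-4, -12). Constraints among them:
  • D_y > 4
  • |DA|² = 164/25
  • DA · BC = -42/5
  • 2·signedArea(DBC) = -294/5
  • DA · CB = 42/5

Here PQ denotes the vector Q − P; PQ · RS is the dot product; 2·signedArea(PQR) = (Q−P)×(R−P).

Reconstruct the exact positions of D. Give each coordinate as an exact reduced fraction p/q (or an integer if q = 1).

1. D_x = 0  [DA · BC = -42/5 ∩ 2·signedArea(DBC) = -294/5]
2. D_y = 22/5  [DA · BC = -42/5 ∩ 2·signedArea(DBC) = -294/5]
   → D = (0, 22/5)

D = (0, 22/5)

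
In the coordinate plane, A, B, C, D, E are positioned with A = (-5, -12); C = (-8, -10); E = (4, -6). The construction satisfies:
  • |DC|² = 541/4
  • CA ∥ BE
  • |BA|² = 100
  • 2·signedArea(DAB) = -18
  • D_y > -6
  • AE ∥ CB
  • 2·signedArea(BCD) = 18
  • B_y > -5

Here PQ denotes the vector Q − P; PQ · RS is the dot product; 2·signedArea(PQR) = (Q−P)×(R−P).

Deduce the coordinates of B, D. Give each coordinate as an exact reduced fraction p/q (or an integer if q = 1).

B = (1, -4)
D = (5/2, -5)

1. B_x = 1  [CA ∥ BE ∩ AE ∥ CB]
2. B_y = -4  [CA ∥ BE ∩ AE ∥ CB]
   → B = (1, -4)
3. D_x = 5/2  [2·signedArea(DAB) = -18 ∩ 2·signedArea(BCD) = 18]
4. D_y = -5  [2·signedArea(DAB) = -18 ∩ 2·signedArea(BCD) = 18]
   → D = (5/2, -5)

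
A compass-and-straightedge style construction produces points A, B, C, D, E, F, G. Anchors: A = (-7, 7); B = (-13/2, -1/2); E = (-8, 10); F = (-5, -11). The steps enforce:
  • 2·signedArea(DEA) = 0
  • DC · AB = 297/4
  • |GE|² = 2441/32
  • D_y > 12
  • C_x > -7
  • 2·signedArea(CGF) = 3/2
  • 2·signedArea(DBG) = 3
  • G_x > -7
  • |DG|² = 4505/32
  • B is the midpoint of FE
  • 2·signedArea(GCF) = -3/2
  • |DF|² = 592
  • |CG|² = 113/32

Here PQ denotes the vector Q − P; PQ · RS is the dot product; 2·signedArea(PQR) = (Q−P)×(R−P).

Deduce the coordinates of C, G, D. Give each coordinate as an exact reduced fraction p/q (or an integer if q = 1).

C = (-27/4, 13/4)
D = (-9, 13)
G = (-53/8, 11/8)

1. D_x = -9  [line 3·x + 1·y + 14 = 0 ∩ |DF|² = 592]
2. D_y = 13  [line 3·x + 1·y + 14 = 0 ∩ |DF|² = 592]
   → D = (-9, 13)
3. G_x = -53/8  [line 27/2·x + 5/2·y + 86 = 0 ∩ |GE|² = 2441/32]
4. G_y = 11/8  [line 27/2·x + 5/2·y + 86 = 0 ∩ |GE|² = 2441/32]
   → G = (-53/8, 11/8)
5. C_x = -27/4  [2·signedArea(CGF) = 3/2 ∩ DC · AB = 297/4]
6. C_y = 13/4  [2·signedArea(CGF) = 3/2 ∩ DC · AB = 297/4]
   → C = (-27/4, 13/4)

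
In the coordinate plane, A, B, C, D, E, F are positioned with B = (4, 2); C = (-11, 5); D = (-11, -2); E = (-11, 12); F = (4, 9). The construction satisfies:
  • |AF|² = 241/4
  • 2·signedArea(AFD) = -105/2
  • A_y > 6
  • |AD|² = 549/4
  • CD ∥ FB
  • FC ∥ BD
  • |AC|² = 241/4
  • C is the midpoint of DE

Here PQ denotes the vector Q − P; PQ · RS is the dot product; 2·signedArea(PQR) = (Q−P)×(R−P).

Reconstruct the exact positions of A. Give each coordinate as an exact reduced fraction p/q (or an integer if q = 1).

A = (-7/2, 7)

1. A_x = -7/2  [line 11·x + -15·y + 287/2 = 0 ∩ |AD|² = 549/4]
2. A_y = 7  [line 11·x + -15·y + 287/2 = 0 ∩ |AD|² = 549/4]
   → A = (-7/2, 7)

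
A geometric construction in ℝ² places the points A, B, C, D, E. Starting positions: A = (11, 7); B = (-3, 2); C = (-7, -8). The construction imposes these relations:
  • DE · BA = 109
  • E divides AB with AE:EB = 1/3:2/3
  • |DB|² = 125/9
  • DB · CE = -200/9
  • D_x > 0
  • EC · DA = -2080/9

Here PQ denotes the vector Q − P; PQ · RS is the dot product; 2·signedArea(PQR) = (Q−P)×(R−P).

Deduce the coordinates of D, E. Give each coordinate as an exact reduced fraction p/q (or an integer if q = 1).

1. E_x = 19/3  [E divides AB with AE:EB = 1/3:2/3]
2. E_y = 16/3  [E divides AB with AE:EB = 1/3:2/3]
   → E = (19/3, 16/3)
3. D_x = 1/3  [DE · BA = 109 ∩ EC · DA = -2080/9]
4. D_y = 1/3  [DE · BA = 109 ∩ EC · DA = -2080/9]
   → D = (1/3, 1/3)

D = (1/3, 1/3)
E = (19/3, 16/3)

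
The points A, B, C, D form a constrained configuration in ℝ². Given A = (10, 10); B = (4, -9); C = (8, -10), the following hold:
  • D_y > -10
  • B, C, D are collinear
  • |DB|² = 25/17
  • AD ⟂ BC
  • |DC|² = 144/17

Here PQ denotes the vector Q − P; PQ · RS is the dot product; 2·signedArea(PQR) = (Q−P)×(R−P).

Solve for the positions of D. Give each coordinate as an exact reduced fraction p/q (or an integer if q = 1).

1. D_x = 88/17  [B, C, D are collinear ∩ AD ⟂ BC]
2. D_y = -158/17  [B, C, D are collinear ∩ AD ⟂ BC]
   → D = (88/17, -158/17)

D = (88/17, -158/17)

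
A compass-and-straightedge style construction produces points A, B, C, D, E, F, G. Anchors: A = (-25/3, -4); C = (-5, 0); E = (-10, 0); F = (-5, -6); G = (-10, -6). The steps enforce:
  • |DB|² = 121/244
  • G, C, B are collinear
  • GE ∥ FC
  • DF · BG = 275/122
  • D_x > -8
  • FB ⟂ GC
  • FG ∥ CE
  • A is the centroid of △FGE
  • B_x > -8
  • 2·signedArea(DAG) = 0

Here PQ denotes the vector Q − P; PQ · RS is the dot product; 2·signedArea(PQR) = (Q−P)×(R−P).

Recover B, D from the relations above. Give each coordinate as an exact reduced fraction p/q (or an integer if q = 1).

B = (-485/61, -216/61)
D = (-15/2, -3)

1. B_x = -485/61  [G, C, B are collinear ∩ FB ⟂ GC]
2. B_y = -216/61  [G, C, B are collinear ∩ FB ⟂ GC]
   → B = (-485/61, -216/61)
3. D_x = -15/2  [2·signedArea(DAG) = 0 ∩ DF · BG = 275/122]
4. D_y = -3  [2·signedArea(DAG) = 0 ∩ DF · BG = 275/122]
   → D = (-15/2, -3)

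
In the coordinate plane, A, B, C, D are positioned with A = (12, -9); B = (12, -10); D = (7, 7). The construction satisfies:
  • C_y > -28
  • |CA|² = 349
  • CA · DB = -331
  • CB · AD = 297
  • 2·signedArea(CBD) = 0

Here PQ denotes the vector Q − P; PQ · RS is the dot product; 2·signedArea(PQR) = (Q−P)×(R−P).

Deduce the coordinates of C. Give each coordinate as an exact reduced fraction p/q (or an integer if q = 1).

1. C_x = 17  [2·signedArea(CBD) = 0 ∩ CB · AD = 297]
2. C_y = -27  [2·signedArea(CBD) = 0 ∩ CB · AD = 297]
   → C = (17, -27)

C = (17, -27)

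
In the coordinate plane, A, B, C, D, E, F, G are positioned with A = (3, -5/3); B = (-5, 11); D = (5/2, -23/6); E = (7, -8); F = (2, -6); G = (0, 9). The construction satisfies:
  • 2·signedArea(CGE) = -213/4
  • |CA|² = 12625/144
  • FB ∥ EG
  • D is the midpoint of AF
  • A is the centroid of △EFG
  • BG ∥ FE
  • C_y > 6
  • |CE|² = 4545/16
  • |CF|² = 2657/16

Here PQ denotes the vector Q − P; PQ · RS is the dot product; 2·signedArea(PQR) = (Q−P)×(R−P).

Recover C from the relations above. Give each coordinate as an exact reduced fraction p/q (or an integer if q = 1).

C = (-2, 25/4)

1. C_x = -2  [line 17·x + 7·y + -39/4 = 0 ∩ |CF|² = 2657/16]
2. C_y = 25/4  [line 17·x + 7·y + -39/4 = 0 ∩ |CF|² = 2657/16]
   → C = (-2, 25/4)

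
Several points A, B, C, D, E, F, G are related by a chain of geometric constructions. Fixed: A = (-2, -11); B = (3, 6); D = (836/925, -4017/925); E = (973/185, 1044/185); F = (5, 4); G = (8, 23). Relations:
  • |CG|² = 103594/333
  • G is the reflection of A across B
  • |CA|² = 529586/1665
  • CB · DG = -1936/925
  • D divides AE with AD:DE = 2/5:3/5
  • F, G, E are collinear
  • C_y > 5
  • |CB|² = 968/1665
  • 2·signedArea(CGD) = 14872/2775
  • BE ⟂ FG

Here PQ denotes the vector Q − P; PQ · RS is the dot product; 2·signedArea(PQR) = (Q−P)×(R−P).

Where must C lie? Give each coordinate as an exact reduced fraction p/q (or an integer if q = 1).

C = (2083/555, 1088/185)

1. C_x = 2083/555  [2·signedArea(CGD) = 14872/2775 ∩ CB · DG = -1936/925]
2. C_y = 1088/185  [2·signedArea(CGD) = 14872/2775 ∩ CB · DG = -1936/925]
   → C = (2083/555, 1088/185)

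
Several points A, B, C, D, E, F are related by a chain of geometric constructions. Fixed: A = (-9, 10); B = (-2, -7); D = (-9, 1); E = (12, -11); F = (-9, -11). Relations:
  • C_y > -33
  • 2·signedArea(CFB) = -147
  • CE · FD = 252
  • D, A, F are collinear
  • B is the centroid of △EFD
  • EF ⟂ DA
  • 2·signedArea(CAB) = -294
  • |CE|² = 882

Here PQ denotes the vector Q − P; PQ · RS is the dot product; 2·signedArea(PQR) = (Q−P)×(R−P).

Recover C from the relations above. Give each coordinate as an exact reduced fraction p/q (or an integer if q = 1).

1. C_x = -9  [CE · FD = 252 ∩ 2·signedArea(CAB) = -294]
2. C_y = -32  [CE · FD = 252 ∩ 2·signedArea(CAB) = -294]
   → C = (-9, -32)

C = (-9, -32)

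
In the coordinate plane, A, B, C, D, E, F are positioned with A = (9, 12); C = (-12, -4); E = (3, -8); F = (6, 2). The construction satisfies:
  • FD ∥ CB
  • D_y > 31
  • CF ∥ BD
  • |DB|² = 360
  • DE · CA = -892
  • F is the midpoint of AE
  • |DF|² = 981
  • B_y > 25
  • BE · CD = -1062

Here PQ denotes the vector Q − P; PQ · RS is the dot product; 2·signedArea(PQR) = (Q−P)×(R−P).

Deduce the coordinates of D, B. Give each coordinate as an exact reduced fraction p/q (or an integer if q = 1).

1. D_x = 15  [line -21·x + -16·y + 827 = 0 ∩ |DF|² = 981]
2. D_y = 32  [line -21·x + -16·y + 827 = 0 ∩ |DF|² = 981]
   → D = (15, 32)
3. B_x = -3  [CF ∥ BD ∩ FD ∥ CB]
4. B_y = 26  [CF ∥ BD ∩ FD ∥ CB]
   → B = (-3, 26)

B = (-3, 26)
D = (15, 32)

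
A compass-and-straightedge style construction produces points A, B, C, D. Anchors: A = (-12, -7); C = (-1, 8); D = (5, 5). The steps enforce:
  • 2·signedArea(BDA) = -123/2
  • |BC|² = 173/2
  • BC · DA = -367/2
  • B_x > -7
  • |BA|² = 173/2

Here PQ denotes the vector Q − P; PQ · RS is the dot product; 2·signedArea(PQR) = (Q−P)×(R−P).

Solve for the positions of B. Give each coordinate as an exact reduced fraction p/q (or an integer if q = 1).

1. B_x = -13/2  [2·signedArea(BDA) = -123/2 ∩ BC · DA = -367/2]
2. B_y = 1/2  [2·signedArea(BDA) = -123/2 ∩ BC · DA = -367/2]
   → B = (-13/2, 1/2)

B = (-13/2, 1/2)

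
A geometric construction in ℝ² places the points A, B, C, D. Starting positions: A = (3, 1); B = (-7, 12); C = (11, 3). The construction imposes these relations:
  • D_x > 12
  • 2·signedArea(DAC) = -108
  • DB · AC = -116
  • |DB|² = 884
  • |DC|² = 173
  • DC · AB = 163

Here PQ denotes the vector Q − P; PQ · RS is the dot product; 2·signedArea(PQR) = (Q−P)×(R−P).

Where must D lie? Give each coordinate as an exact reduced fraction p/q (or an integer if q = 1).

1. D_x = 13  [DB · AC = -116 ∩ 2·signedArea(DAC) = -108]
2. D_y = -10  [DB · AC = -116 ∩ 2·signedArea(DAC) = -108]
   → D = (13, -10)

D = (13, -10)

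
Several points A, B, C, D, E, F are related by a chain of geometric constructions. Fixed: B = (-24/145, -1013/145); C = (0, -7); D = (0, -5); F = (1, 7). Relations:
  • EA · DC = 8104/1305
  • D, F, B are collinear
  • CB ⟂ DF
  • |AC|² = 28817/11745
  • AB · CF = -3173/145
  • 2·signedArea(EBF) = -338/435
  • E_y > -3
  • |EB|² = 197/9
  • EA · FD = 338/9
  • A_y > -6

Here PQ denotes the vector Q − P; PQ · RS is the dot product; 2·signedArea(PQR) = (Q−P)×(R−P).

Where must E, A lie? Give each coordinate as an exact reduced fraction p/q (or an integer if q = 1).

A = (-23/1305, -7091/1305)
E = (121/435, -1013/435)

1. E_x = 121/435  [line -2028/145·x + 169/145·y + 2873/435 = 0 ∩ |EB|² = 197/9]
2. E_y = -1013/435  [line -2028/145·x + 169/145·y + 2873/435 = 0 ∩ |EB|² = 197/9]
   → E = (121/435, -1013/435)
3. A_x = -23/1305  [EA · DC = 8104/1305 ∩ AB · CF = -3173/145]
4. A_y = -7091/1305  [EA · DC = 8104/1305 ∩ AB · CF = -3173/145]
   → A = (-23/1305, -7091/1305)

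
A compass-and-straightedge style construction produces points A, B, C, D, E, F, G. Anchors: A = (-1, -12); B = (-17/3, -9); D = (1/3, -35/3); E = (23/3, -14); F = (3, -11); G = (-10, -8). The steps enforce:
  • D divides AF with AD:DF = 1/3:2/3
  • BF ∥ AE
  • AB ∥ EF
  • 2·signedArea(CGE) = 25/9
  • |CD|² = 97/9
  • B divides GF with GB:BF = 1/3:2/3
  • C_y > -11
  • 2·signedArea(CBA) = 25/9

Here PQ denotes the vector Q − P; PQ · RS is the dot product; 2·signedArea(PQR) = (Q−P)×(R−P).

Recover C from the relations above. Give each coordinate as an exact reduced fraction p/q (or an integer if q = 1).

C = (-8/3, -31/3)

1. C_x = -8/3  [2·signedArea(CBA) = 25/9 ∩ 2·signedArea(CGE) = 25/9]
2. C_y = -31/3  [2·signedArea(CBA) = 25/9 ∩ 2·signedArea(CGE) = 25/9]
   → C = (-8/3, -31/3)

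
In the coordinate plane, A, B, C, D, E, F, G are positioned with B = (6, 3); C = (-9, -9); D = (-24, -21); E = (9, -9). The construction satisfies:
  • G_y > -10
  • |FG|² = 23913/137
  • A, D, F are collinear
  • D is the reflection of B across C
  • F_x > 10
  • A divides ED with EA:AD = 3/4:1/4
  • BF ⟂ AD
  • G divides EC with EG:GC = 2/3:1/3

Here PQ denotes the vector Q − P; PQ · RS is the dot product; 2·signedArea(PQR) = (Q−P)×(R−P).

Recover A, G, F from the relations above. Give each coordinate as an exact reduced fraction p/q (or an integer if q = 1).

A = (-63/4, -18)
F = (1398/137, -1173/137)
G = (-3, -9)

1. A_x = -63/4  [A divides ED with EA:AD = 3/4:1/4]
2. A_y = -18  [A divides ED with EA:AD = 3/4:1/4]
   → A = (-63/4, -18)
3. G_x = -3  [G divides EC with EG:GC = 2/3:1/3]
4. G_y = -9  [G divides EC with EG:GC = 2/3:1/3]
   → G = (-3, -9)
5. F_x = 1398/137  [A, D, F are collinear ∩ BF ⟂ AD]
6. F_y = -1173/137  [A, D, F are collinear ∩ BF ⟂ AD]
   → F = (1398/137, -1173/137)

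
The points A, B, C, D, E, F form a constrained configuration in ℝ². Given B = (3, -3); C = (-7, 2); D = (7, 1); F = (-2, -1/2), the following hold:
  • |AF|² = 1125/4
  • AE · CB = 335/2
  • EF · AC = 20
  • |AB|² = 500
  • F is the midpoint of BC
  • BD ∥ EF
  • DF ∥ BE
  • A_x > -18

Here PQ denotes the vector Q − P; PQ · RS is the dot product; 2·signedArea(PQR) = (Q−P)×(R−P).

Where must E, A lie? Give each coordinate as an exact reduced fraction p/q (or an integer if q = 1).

A = (-17, 7)
E = (-6, -9/2)

1. E_x = -6  [BD ∥ EF ∩ DF ∥ BE]
2. E_y = -9/2  [BD ∥ EF ∩ DF ∥ BE]
   → E = (-6, -9/2)
3. A_x = -17  [AE · CB = 335/2 ∩ EF · AC = 20]
4. A_y = 7  [AE · CB = 335/2 ∩ EF · AC = 20]
   → A = (-17, 7)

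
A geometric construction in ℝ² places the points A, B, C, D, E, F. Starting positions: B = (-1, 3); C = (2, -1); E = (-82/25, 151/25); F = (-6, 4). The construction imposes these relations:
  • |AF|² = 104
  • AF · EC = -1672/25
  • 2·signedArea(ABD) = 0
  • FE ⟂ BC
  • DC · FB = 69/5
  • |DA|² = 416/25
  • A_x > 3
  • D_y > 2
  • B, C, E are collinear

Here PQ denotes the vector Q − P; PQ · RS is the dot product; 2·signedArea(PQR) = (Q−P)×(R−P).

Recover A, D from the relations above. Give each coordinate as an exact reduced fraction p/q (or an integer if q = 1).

A = (4, 2)
D = (0, 14/5)

1. A_x = 4  [line -132/25·x + 176/25·y + 176/25 = 0 ∩ |AF|² = 104]
2. A_y = 2  [line -132/25·x + 176/25·y + 176/25 = 0 ∩ |AF|² = 104]
   → A = (4, 2)
3. D_x = 0  [2·signedArea(ABD) = 0 ∩ DC · FB = 69/5]
4. D_y = 14/5  [2·signedArea(ABD) = 0 ∩ DC · FB = 69/5]
   → D = (0, 14/5)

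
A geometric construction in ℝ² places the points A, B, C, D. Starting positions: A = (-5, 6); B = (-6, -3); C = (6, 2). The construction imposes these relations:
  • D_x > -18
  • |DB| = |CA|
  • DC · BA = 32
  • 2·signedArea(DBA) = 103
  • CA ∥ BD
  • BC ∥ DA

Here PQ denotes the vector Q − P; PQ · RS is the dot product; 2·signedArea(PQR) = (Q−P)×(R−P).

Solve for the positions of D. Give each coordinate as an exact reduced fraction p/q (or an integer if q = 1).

D = (-17, 1)

1. D_x = -17  [BC ∥ DA ∩ CA ∥ BD]
2. D_y = 1  [BC ∥ DA ∩ CA ∥ BD]
   → D = (-17, 1)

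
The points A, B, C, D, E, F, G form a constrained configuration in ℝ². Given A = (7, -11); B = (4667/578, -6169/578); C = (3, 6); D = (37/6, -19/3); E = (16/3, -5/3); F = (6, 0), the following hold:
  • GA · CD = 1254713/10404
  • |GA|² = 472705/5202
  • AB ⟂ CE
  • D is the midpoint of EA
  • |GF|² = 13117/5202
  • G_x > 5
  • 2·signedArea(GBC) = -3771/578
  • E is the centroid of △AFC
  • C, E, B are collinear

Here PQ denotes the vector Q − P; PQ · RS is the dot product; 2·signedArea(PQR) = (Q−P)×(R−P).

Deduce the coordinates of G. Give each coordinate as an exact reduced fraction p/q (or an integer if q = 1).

G = (9869/1734, -2701/1734)

1. G_x = 9869/1734  [2·signedArea(GBC) = -3771/578 ∩ GA · CD = 1254713/10404]
2. G_y = -2701/1734  [2·signedArea(GBC) = -3771/578 ∩ GA · CD = 1254713/10404]
   → G = (9869/1734, -2701/1734)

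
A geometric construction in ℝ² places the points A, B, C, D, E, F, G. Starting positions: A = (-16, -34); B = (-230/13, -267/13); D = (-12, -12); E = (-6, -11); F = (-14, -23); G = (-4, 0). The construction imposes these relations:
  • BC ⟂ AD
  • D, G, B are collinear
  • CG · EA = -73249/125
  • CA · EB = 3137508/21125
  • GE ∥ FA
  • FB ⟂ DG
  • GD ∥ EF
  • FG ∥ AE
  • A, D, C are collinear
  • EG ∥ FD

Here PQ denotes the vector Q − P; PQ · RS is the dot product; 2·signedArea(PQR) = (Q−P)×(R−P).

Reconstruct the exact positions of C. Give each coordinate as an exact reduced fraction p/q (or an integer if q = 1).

C = (-22238/1625, -34559/1625)

1. C_x = -22238/1625  [A, D, C are collinear ∩ BC ⟂ AD]
2. C_y = -34559/1625  [A, D, C are collinear ∩ BC ⟂ AD]
   → C = (-22238/1625, -34559/1625)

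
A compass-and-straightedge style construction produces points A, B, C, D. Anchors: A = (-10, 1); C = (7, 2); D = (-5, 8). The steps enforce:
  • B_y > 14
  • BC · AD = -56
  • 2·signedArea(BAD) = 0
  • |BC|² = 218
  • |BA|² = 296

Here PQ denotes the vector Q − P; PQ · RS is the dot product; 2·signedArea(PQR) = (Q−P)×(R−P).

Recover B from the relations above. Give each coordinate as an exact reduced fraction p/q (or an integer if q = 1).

1. B_x = 0  [2·signedArea(BAD) = 0 ∩ BC · AD = -56]
2. B_y = 15  [2·signedArea(BAD) = 0 ∩ BC · AD = -56]
   → B = (0, 15)

B = (0, 15)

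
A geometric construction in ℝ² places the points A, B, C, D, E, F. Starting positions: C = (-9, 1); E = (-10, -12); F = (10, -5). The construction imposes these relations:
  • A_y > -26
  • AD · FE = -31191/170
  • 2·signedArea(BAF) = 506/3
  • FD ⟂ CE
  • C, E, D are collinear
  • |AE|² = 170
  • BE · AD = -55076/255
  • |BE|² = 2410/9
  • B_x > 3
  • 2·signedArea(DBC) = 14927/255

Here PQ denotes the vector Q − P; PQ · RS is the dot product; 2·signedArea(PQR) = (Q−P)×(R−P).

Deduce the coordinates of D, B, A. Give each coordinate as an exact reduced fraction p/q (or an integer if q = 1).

1. D_x = -1589/170  [C, E, D are collinear ∩ FD ⟂ CE]
2. D_y = -597/170  [C, E, D are collinear ∩ FD ⟂ CE]
   → D = (-1589/170, -597/170)
3. B_x = 11/3  [line 767/170·x + -59/170·y + -4484/255 = 0 ∩ |BE|² = 2410/9]
4. B_y = -3  [line 767/170·x + -59/170·y + -4484/255 = 0 ∩ |BE|² = 2410/9]
   → B = (11/3, -3)
5. A_x = -11  [2·signedArea(BAF) = 506/3 ∩ AD · FE = -31191/170]
6. A_y = -25  [2·signedArea(BAF) = 506/3 ∩ AD · FE = -31191/170]
   → A = (-11, -25)

A = (-11, -25)
B = (11/3, -3)
D = (-1589/170, -597/170)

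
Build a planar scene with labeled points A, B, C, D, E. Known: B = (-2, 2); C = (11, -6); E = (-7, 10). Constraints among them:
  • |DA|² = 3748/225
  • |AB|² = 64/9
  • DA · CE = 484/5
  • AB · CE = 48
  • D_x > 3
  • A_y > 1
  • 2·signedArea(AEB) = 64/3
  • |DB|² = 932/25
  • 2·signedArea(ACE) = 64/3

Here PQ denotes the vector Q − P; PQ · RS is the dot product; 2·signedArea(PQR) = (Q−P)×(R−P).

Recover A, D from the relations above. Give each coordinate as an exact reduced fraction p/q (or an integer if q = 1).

1. A_x = 2/3  [2·signedArea(ACE) = 64/3 ∩ 2·signedArea(AEB) = 64/3]
2. A_y = 2  [2·signedArea(ACE) = 64/3 ∩ 2·signedArea(AEB) = 64/3]
   → A = (2/3, 2)
3. D_x = 16/5  [line 18·x + -16·y + -384/5 = 0 ∩ |DB|² = 932/25]
4. D_y = -6/5  [line 18·x + -16·y + -384/5 = 0 ∩ |DB|² = 932/25]
   → D = (16/5, -6/5)

A = (2/3, 2)
D = (16/5, -6/5)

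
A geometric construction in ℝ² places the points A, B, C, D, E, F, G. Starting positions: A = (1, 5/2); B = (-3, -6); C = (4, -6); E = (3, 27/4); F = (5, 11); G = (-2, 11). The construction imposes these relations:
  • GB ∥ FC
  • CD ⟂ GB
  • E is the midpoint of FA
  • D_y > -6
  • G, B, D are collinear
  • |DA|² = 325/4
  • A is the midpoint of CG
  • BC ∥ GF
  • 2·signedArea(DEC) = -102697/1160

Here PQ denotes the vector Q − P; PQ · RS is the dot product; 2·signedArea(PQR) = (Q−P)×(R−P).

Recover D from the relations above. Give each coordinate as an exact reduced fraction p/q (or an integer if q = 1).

D = (-863/290, -1621/290)

1. D_x = -863/290  [G, B, D are collinear ∩ CD ⟂ GB]
2. D_y = -1621/290  [G, B, D are collinear ∩ CD ⟂ GB]
   → D = (-863/290, -1621/290)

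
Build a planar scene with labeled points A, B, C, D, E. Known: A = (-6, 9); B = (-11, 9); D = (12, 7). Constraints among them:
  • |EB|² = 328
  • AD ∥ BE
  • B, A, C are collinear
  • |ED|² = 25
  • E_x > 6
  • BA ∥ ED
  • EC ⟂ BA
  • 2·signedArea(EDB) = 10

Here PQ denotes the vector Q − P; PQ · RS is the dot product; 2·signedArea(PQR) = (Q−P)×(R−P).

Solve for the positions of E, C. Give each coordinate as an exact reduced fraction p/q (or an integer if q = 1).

C = (7, 9)
E = (7, 7)

1. E_x = 7  [BA ∥ ED ∩ AD ∥ BE]
2. E_y = 7  [BA ∥ ED ∩ AD ∥ BE]
   → E = (7, 7)
3. C_x = 7  [B, A, C are collinear ∩ EC ⟂ BA]
4. C_y = 9  [B, A, C are collinear ∩ EC ⟂ BA]
   → C = (7, 9)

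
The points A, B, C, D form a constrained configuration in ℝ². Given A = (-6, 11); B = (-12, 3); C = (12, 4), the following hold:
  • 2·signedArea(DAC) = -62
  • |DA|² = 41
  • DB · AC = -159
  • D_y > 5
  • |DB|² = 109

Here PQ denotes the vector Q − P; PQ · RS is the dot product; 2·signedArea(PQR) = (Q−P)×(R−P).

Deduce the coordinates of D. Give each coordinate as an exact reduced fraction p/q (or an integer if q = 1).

1. D_x = -2  [2·signedArea(DAC) = -62 ∩ DB · AC = -159]
2. D_y = 6  [2·signedArea(DAC) = -62 ∩ DB · AC = -159]
   → D = (-2, 6)

D = (-2, 6)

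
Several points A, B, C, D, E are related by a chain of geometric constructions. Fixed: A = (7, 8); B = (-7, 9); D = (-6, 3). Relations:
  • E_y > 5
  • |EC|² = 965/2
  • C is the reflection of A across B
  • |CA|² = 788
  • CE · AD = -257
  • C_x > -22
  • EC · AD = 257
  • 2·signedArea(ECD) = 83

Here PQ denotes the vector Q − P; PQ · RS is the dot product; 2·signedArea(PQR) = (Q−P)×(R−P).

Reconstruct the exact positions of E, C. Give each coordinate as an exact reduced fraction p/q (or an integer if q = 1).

1. C_x = -21  [C is the reflection of A across B]
2. C_y = 10  [C is the reflection of A across B]
   → C = (-21, 10)
3. E_x = 1/2  [2·signedArea(ECD) = 83 ∩ EC · AD = 257]
4. E_y = 11/2  [2·signedArea(ECD) = 83 ∩ EC · AD = 257]
   → E = (1/2, 11/2)

C = (-21, 10)
E = (1/2, 11/2)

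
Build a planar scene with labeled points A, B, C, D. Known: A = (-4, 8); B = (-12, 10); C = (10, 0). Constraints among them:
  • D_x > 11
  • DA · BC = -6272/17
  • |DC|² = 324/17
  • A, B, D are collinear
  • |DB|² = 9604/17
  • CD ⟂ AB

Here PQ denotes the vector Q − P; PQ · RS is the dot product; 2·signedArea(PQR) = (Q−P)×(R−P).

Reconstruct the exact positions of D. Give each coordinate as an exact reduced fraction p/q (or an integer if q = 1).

1. D_x = 188/17  [A, B, D are collinear ∩ CD ⟂ AB]
2. D_y = 72/17  [A, B, D are collinear ∩ CD ⟂ AB]
   → D = (188/17, 72/17)

D = (188/17, 72/17)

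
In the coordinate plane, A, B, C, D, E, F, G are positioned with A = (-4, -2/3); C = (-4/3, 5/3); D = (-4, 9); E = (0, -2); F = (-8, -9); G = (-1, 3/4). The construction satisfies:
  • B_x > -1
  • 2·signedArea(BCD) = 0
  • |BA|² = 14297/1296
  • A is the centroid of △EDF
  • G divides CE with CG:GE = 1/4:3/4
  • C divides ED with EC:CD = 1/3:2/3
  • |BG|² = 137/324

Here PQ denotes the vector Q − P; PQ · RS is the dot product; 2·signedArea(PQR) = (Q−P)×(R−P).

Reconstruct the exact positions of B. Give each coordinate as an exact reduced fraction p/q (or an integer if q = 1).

B = (-7/9, 5/36)

1. B_x = -7/9  [line -22/3·x + -8/3·y + -16/3 = 0 ∩ |BA|² = 14297/1296]
2. B_y = 5/36  [line -22/3·x + -8/3·y + -16/3 = 0 ∩ |BA|² = 14297/1296]
   → B = (-7/9, 5/36)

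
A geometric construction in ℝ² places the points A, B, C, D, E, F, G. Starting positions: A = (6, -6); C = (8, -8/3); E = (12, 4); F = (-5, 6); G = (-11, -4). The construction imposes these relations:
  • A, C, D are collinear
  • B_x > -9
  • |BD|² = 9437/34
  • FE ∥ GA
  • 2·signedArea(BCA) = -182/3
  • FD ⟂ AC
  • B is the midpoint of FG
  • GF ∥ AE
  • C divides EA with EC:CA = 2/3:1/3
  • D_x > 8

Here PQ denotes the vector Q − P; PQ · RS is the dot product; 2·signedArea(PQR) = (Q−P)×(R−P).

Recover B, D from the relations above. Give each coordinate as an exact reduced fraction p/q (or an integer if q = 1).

B = (-8, 1)
D = (285/34, -69/34)

1. B_x = -8  [B is the midpoint of FG]
2. B_y = 1  [B is the midpoint of FG]
   → B = (-8, 1)
3. D_x = 285/34  [A, C, D are collinear ∩ FD ⟂ AC]
4. D_y = -69/34  [A, C, D are collinear ∩ FD ⟂ AC]
   → D = (285/34, -69/34)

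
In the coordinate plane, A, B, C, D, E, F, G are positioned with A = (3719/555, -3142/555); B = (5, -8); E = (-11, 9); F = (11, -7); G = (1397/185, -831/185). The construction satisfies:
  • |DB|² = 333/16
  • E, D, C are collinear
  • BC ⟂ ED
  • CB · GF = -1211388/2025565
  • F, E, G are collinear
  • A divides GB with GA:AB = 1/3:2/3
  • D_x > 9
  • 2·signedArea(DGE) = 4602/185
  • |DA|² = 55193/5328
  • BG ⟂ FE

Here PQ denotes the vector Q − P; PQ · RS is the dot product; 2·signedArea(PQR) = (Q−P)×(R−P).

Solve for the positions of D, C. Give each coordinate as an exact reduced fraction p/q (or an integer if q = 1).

C = (77755/10949, -58564/10949)
D = (19/2, -29/4)

1. D_x = 19/2  [line -2496/185·x + -3432/185·y + -234/37 = 0 ∩ |DB|² = 333/16]
2. D_y = -29/4  [line -2496/185·x + -3432/185·y + -234/37 = 0 ∩ |DB|² = 333/16]
   → D = (19/2, -29/4)
3. C_x = 77755/10949  [E, D, C are collinear ∩ BC ⟂ ED]
4. C_y = -58564/10949  [E, D, C are collinear ∩ BC ⟂ ED]
   → C = (77755/10949, -58564/10949)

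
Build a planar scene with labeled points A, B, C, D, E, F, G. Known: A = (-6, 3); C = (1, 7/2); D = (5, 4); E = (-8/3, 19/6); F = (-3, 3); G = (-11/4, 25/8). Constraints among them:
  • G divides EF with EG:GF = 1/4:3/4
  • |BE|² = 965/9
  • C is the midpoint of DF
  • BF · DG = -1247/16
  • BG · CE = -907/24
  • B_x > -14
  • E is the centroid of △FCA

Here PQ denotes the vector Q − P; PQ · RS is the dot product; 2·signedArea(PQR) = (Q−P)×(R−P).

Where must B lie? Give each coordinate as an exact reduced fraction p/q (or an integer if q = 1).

1. B_x = -13  [BF · DG = -1247/16 ∩ BG · CE = -907/24]
2. B_y = 5/2  [BF · DG = -1247/16 ∩ BG · CE = -907/24]
   → B = (-13, 5/2)

B = (-13, 5/2)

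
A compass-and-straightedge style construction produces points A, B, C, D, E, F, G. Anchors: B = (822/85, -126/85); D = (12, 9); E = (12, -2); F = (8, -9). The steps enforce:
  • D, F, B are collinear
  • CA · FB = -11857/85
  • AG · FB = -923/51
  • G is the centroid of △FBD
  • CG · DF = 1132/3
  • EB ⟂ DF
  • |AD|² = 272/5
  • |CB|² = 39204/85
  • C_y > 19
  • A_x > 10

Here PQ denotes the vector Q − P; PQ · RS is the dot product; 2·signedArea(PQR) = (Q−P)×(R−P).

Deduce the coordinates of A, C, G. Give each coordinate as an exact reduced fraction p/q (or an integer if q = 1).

A = (52/5, 9/5)
C = (1218/85, 1656/85)
G = (2522/255, -42/85)

1. G_x = 2522/255  [G is the centroid of △FBD]
2. G_y = -42/85  [G is the centroid of △FBD]
   → G = (2522/255, -42/85)
3. A_x = 52/5  [line -142/85·x + -639/85·y + 2627/85 = 0 ∩ |AD|² = 272/5]
4. A_y = 9/5  [line -142/85·x + -639/85·y + 2627/85 = 0 ∩ |AD|² = 272/5]
   → A = (52/5, 9/5)
5. C_x = 1218/85  [line -142/85·x + -639/85·y + 852/5 = 0 ∩ |CB|² = 39204/85]
6. C_y = 1656/85  [line -142/85·x + -639/85·y + 852/5 = 0 ∩ |CB|² = 39204/85]
   → C = (1218/85, 1656/85)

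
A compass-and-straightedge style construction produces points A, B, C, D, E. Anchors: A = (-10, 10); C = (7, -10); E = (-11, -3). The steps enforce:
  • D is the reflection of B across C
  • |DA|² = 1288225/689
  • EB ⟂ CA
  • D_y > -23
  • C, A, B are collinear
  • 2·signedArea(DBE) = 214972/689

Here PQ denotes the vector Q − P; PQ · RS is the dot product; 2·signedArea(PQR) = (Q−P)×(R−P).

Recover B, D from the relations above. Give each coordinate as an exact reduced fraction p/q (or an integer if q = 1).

1. B_x = -2759/689  [C, A, B are collinear ∩ EB ⟂ CA]
2. B_y = 2030/689  [C, A, B are collinear ∩ EB ⟂ CA]
   → B = (-2759/689, 2030/689)
3. D_x = 12405/689  [D is the reflection of B across C]
4. D_y = -15810/689  [D is the reflection of B across C]
   → D = (12405/689, -15810/689)

B = (-2759/689, 2030/689)
D = (12405/689, -15810/689)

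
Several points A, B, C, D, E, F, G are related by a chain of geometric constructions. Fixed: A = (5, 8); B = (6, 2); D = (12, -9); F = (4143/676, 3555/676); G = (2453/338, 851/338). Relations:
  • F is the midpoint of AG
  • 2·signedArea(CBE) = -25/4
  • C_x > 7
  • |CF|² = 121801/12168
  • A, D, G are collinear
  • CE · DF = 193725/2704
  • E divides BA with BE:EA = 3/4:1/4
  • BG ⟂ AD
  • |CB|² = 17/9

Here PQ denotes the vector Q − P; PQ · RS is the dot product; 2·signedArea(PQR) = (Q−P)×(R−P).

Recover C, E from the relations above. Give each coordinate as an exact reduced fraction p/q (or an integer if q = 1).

1. E_x = 21/4  [E divides BA with BE:EA = 3/4:1/4]
2. E_y = 13/2  [E divides BA with BE:EA = 3/4:1/4]
   → E = (21/4, 13/2)
3. C_x = 22/3  [2·signedArea(CBE) = -25/4 ∩ CE · DF = 193725/2704]
4. C_y = 7/3  [2·signedArea(CBE) = -25/4 ∩ CE · DF = 193725/2704]
   → C = (22/3, 7/3)

C = (22/3, 7/3)
E = (21/4, 13/2)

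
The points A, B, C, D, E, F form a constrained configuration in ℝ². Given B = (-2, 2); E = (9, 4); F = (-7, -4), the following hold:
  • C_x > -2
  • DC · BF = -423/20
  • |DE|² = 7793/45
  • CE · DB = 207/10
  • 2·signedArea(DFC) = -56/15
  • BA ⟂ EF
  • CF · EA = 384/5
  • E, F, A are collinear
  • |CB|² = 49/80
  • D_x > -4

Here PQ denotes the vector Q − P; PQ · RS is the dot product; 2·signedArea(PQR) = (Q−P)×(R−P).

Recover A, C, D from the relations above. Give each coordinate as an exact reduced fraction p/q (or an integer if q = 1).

A = (-3/5, -4/5)
C = (-33/20, 13/10)
D = (-16/5, -14/15)

1. A_x = -3/5  [E, F, A are collinear ∩ BA ⟂ EF]
2. A_y = -4/5  [E, F, A are collinear ∩ BA ⟂ EF]
   → A = (-3/5, -4/5)
3. C_x = -33/20  [line 48/5·x + 24/5·y + 48/5 = 0 ∩ |CB|² = 49/80]
4. C_y = 13/10  [line 48/5·x + 24/5·y + 48/5 = 0 ∩ |CB|² = 49/80]
   → C = (-33/20, 13/10)
5. D_x = -16/5  [CE · DB = 207/10 ∩ 2·signedArea(DFC) = -56/15]
6. D_y = -14/15  [CE · DB = 207/10 ∩ 2·signedArea(DFC) = -56/15]
   → D = (-16/5, -14/15)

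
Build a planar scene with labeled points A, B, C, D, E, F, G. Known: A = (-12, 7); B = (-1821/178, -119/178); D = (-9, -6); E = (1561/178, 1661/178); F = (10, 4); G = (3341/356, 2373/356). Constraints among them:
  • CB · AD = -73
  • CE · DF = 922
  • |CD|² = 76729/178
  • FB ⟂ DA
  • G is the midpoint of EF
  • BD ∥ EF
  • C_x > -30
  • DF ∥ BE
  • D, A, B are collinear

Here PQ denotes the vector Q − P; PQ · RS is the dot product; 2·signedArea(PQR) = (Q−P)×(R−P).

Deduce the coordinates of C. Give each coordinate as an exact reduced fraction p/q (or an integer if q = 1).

C = (-5203/178, -1899/178)

1. C_x = -5203/178  [CB · AD = -73 ∩ CE · DF = 922]
2. C_y = -1899/178  [CB · AD = -73 ∩ CE · DF = 922]
   → C = (-5203/178, -1899/178)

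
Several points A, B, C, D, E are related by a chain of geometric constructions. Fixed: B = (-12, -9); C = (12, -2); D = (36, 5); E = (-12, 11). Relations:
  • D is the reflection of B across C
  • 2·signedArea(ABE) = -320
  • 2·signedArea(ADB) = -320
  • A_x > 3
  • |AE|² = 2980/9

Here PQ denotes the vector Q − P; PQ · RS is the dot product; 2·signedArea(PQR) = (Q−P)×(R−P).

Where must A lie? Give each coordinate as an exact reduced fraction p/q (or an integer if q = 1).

A = (4, 7/3)

1. A_x = 4  [2·signedArea(ADB) = -320 ∩ 2·signedArea(ABE) = -320]
2. A_y = 7/3  [2·signedArea(ADB) = -320 ∩ 2·signedArea(ABE) = -320]
   → A = (4, 7/3)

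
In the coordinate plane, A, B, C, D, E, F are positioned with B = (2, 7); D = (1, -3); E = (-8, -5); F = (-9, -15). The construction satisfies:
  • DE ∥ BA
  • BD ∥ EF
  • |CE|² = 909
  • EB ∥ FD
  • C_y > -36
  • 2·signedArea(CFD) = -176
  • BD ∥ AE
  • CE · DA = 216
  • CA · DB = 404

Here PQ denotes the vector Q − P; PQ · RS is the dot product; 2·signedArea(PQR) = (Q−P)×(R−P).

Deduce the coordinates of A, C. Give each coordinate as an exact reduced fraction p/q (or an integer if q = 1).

1. A_x = -7  [BD ∥ AE ∩ DE ∥ BA]
2. A_y = 5  [BD ∥ AE ∩ DE ∥ BA]
   → A = (-7, 5)
3. C_x = -11  [CA · DB = 404 ∩ CE · DA = 216]
4. C_y = -35  [CA · DB = 404 ∩ CE · DA = 216]
   → C = (-11, -35)

A = (-7, 5)
C = (-11, -35)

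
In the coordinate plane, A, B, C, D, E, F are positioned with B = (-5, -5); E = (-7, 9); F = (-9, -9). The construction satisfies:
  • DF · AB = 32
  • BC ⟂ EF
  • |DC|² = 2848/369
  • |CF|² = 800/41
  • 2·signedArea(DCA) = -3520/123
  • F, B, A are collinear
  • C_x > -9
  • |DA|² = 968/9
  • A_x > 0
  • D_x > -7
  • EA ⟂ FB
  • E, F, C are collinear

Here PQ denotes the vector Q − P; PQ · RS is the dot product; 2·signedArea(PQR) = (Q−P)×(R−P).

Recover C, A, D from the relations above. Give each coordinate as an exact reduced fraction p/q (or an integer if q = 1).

1. C_x = -349/41  [E, F, C are collinear ∩ BC ⟂ EF]
2. C_y = -189/41  [E, F, C are collinear ∩ BC ⟂ EF]
   → C = (-349/41, -189/41)
3. A_x = 1  [F, B, A are collinear ∩ EA ⟂ FB]
4. A_y = 1  [F, B, A are collinear ∩ EA ⟂ FB]
   → A = (1, 1)
5. D_x = -19/3  [DF · AB = 32 ∩ 2·signedArea(DCA) = -3520/123]
6. D_y = -19/3  [DF · AB = 32 ∩ 2·signedArea(DCA) = -3520/123]
   → D = (-19/3, -19/3)

A = (1, 1)
C = (-349/41, -189/41)
D = (-19/3, -19/3)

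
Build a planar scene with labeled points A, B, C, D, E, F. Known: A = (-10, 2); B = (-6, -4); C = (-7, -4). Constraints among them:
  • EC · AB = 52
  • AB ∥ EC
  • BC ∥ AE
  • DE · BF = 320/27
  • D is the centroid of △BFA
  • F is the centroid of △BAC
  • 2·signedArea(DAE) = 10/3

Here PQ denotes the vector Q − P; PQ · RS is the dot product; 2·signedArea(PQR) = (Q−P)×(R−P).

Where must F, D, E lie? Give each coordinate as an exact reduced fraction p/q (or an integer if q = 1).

D = (-71/9, -4/3)
E = (-11, 2)
F = (-23/3, -2)

1. F_x = -23/3  [F is the centroid of △BAC]
2. F_y = -2  [F is the centroid of △BAC]
   → F = (-23/3, -2)
3. D_x = -71/9  [D is the centroid of △BFA]
4. D_y = -4/3  [D is the centroid of △BFA]
   → D = (-71/9, -4/3)
5. E_x = -11  [AB ∥ EC ∩ BC ∥ AE]
6. E_y = 2  [AB ∥ EC ∩ BC ∥ AE]
   → E = (-11, 2)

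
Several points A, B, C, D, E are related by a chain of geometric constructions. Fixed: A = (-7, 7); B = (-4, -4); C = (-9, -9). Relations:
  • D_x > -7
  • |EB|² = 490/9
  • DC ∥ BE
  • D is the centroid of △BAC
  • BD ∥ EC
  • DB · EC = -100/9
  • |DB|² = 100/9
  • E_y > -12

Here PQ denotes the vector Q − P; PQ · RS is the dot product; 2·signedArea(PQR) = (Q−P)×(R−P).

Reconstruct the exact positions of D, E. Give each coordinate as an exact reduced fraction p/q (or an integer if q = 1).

1. D_x = -20/3  [D is the centroid of △BAC]
2. D_y = -2  [D is the centroid of △BAC]
   → D = (-20/3, -2)
3. E_x = -19/3  [BD ∥ EC ∩ DC ∥ BE]
4. E_y = -11  [BD ∥ EC ∩ DC ∥ BE]
   → E = (-19/3, -11)

D = (-20/3, -2)
E = (-19/3, -11)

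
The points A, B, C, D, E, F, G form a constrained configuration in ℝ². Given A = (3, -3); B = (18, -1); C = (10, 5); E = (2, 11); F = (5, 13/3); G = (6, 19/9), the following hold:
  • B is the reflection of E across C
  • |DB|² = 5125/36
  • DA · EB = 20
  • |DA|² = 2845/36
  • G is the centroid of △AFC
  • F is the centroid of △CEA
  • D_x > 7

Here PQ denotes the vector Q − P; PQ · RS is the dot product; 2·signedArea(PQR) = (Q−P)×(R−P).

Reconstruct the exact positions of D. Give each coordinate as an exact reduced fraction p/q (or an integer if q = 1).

1. D_x = 15/2  [line -16·x + 12·y + 64 = 0 ∩ |DA|² = 2845/36]
2. D_y = 14/3  [line -16·x + 12·y + 64 = 0 ∩ |DA|² = 2845/36]
   → D = (15/2, 14/3)

D = (15/2, 14/3)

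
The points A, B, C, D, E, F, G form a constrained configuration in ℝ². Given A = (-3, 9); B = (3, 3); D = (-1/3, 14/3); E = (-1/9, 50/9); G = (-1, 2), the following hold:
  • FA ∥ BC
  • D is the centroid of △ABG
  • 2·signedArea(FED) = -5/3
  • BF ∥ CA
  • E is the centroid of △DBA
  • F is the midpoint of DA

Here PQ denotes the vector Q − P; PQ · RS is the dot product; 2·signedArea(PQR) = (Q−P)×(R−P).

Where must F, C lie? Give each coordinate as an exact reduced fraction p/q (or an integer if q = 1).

1. F_x = -5/3  [F is the midpoint of DA]
2. F_y = 41/6  [F is the midpoint of DA]
   → F = (-5/3, 41/6)
3. C_x = 5/3  [BF ∥ CA ∩ FA ∥ BC]
4. C_y = 31/6  [BF ∥ CA ∩ FA ∥ BC]
   → C = (5/3, 31/6)

C = (5/3, 31/6)
F = (-5/3, 41/6)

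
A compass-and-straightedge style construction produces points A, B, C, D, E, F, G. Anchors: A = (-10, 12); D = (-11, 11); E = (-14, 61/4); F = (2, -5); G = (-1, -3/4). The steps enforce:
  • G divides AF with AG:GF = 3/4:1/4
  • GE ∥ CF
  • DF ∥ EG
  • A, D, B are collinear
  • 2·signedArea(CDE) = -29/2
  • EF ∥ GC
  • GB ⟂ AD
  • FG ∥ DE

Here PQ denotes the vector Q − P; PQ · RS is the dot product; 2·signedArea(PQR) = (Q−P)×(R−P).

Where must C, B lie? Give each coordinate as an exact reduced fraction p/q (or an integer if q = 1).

B = (-95/8, 81/8)
C = (15, -21)

1. C_x = 15  [GE ∥ CF ∩ EF ∥ GC]
2. C_y = -21  [GE ∥ CF ∩ EF ∥ GC]
   → C = (15, -21)
3. B_x = -95/8  [A, D, B are collinear ∩ GB ⟂ AD]
4. B_y = 81/8  [A, D, B are collinear ∩ GB ⟂ AD]
   → B = (-95/8, 81/8)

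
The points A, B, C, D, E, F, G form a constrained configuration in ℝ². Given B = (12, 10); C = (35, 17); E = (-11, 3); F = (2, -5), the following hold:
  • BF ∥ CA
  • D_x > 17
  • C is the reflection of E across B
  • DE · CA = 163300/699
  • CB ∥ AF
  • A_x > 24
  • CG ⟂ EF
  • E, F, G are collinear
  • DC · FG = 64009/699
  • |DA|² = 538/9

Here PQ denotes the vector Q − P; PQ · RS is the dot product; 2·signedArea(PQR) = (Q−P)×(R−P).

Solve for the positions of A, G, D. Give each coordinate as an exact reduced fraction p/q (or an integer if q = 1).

A = (25, 2)
D = (12376/699, -131/233)
G = (3755/233, -3189/233)

1. A_x = 25  [CB ∥ AF ∩ BF ∥ CA]
2. A_y = 2  [CB ∥ AF ∩ BF ∥ CA]
   → A = (25, 2)
3. G_x = 3755/233  [E, F, G are collinear ∩ CG ⟂ EF]
4. G_y = -3189/233  [E, F, G are collinear ∩ CG ⟂ EF]
   → G = (3755/233, -3189/233)
5. D_x = 12376/699  [DC · FG = 64009/699 ∩ DE · CA = 163300/699]
6. D_y = -131/233  [DC · FG = 64009/699 ∩ DE · CA = 163300/699]
   → D = (12376/699, -131/233)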